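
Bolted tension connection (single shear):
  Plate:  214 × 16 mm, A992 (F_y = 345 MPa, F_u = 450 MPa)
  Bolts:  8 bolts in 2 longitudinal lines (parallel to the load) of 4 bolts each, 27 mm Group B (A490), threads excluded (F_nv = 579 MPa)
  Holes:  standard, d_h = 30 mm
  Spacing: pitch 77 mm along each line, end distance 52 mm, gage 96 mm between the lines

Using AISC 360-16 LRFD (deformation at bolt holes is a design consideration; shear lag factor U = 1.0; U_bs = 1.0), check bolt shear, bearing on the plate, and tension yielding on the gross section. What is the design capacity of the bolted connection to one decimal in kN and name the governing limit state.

1063.2 kN (gross-section yield governs)

Bolt shear: A_b = π(27)²/4 = 572.56 mm². φR_n = 0.75 × 579 × 572.56 × 8 × 1 = 1989.1 kN.
Bearing (16 mm plate, F_u = 450 MPa): end bolts L_c = 52 − 30/2 = 37, R_n = min(1.2×37×16×450, 2.4×27×16×450) = 319.68 kN/bolt; interior L_c = 77 − 30 = 47, R_n = 406.08 kN/bolt. φR_n = 0.75 × (2×319.68 + 6×406.08) = 2306.9 kN.
Tension yield (gross): A_g = 214×16 = 3424 mm². φR_n = 0.90 × 345 × 3424 = 1063.2 kN.
Governing: min(1989.1, 2306.9, 1063.2) = 1063.2 kN → gross-section yield.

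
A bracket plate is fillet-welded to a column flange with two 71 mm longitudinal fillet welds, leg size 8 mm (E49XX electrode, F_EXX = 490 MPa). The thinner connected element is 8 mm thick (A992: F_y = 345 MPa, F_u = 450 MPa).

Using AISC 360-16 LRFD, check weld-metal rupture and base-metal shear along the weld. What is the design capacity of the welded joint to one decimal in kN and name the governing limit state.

Weld metal: throat = 0.707×8 = 5.656 mm, L = 2×71 = 142 mm. φR_n = 0.75 × 0.6 × 490 × 5.656 × 142 = 177.1 kN.
Base metal shear (8 mm plate): yield φR_n = 1.0×0.6×345×8×142 = 235.2 kN; rupture φR_n = 0.75×0.6×450×8×142 = 230.0 kN; take 230.0 kN (rupture).
Governing: min(177.1, 230.0) = 177.1 kN → weld metal.

177.1 kN (weld metal governs)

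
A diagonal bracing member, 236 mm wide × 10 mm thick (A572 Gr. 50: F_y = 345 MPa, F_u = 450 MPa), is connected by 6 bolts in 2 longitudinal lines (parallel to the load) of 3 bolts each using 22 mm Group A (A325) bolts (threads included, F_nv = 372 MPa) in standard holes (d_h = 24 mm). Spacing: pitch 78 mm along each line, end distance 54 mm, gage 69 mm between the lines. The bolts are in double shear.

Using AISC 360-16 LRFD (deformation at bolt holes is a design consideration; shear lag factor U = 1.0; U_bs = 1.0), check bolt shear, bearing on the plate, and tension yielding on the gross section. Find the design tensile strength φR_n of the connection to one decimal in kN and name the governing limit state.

732.8 kN (gross-section yield governs)

Bolt shear: A_b = π(22)²/4 = 380.13 mm². φR_n = 0.75 × 372 × 380.13 × 6 × 2 = 1272.7 kN.
Bearing (10 mm plate, F_u = 450 MPa): end bolts L_c = 54 − 24/2 = 42, R_n = min(1.2×42×10×450, 2.4×22×10×450) = 226.8 kN/bolt; interior L_c = 78 − 24 = 54, R_n = 237.6 kN/bolt. φR_n = 0.75 × (2×226.8 + 4×237.6) = 1053.0 kN.
Tension yield (gross): A_g = 236×10 = 2360 mm². φR_n = 0.90 × 345 × 2360 = 732.8 kN.
Governing: min(1272.7, 1053.0, 732.8) = 732.8 kN → gross-section yield.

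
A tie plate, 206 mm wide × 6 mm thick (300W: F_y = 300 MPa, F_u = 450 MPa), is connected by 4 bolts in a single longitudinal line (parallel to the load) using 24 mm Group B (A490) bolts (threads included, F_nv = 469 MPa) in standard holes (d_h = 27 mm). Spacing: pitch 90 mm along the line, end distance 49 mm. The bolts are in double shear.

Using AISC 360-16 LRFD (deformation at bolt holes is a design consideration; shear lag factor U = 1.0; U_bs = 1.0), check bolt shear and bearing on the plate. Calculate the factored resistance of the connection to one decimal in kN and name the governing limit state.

436.2 kN (bearing governs)

Bolt shear: A_b = π(24)²/4 = 452.39 mm². φR_n = 0.75 × 469 × 452.39 × 4 × 2 = 1273.0 kN.
Bearing (6 mm plate, F_u = 450 MPa): end bolts L_c = 49 − 27/2 = 35.5, R_n = min(1.2×35.5×6×450, 2.4×24×6×450) = 115.02 kN/bolt; interior L_c = 90 − 27 = 63, R_n = 155.52 kN/bolt. φR_n = 0.75 × (1×115.02 + 3×155.52) = 436.2 kN.
Governing: min(1273.0, 436.2) = 436.2 kN → bearing.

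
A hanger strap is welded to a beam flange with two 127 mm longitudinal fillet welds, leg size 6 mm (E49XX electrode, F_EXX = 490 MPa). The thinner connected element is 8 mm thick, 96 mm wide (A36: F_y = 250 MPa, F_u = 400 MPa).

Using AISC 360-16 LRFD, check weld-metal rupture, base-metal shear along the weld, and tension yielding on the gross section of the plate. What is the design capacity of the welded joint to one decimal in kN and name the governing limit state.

Weld metal: throat = 0.707×6 = 4.242 mm, L = 2×127 = 254 mm. φR_n = 0.75 × 0.6 × 490 × 4.242 × 254 = 237.6 kN.
Base metal shear (8 mm plate): yield φR_n = 1.0×0.6×250×8×254 = 304.8 kN; rupture φR_n = 0.75×0.6×400×8×254 = 365.8 kN; take 304.8 kN (yield).
Tension yield (gross): A_g = 96×8 = 768 mm². φR_n = 0.90 × 250 × 768 = 172.8 kN.
Governing: min(237.6, 304.8, 172.8) = 172.8 kN → gross-section yield.

172.8 kN (gross-section yield governs)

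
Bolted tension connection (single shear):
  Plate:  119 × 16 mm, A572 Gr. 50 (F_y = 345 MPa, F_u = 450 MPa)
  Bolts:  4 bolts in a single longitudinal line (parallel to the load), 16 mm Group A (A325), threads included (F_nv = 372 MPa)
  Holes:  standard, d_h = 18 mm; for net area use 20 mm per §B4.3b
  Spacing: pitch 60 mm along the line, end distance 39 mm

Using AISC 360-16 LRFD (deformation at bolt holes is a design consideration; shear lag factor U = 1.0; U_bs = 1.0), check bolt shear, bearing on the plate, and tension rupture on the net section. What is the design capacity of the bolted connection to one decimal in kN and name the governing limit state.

Bolt shear: A_b = π(16)²/4 = 201.06 mm². φR_n = 0.75 × 372 × 201.06 × 4 × 1 = 224.4 kN.
Bearing (16 mm plate, F_u = 450 MPa): end bolts L_c = 39 − 18/2 = 30, R_n = min(1.2×30×16×450, 2.4×16×16×450) = 259.2 kN/bolt; interior L_c = 60 − 18 = 42, R_n = 276.48 kN/bolt. φR_n = 0.75 × (1×259.2 + 3×276.48) = 816.5 kN.
Tension rupture (net): A_n = (119 − 1×20)×16 = 1584 mm² (U = 1.0, A_e = A_n). φR_n = 0.75 × 450 × 1584 = 534.6 kN.
Governing: min(224.4, 816.5, 534.6) = 224.4 kN → bolt shear.

224.4 kN (bolt shear governs)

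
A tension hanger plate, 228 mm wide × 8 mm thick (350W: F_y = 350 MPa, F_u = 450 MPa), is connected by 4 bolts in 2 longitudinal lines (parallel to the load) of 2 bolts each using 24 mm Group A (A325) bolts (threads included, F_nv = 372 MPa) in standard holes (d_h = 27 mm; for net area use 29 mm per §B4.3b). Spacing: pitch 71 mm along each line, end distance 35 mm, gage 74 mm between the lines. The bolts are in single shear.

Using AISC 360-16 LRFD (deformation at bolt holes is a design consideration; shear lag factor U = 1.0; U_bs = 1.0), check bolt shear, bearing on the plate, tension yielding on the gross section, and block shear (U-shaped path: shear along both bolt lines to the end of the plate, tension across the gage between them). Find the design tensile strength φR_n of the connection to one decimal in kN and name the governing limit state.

Bolt shear: A_b = π(24)²/4 = 452.39 mm². φR_n = 0.75 × 372 × 452.39 × 4 × 1 = 504.9 kN.
Bearing (8 mm plate, F_u = 450 MPa): end bolts L_c = 35 − 27/2 = 21.5, R_n = min(1.2×21.5×8×450, 2.4×24×8×450) = 92.88 kN/bolt; interior L_c = 71 − 27 = 44, R_n = 190.08 kN/bolt. φR_n = 0.75 × (2×92.88 + 2×190.08) = 424.4 kN.
Tension yield (gross): A_g = 228×8 = 1824 mm². φR_n = 0.90 × 350 × 1824 = 574.6 kN.
Block shear: shear path 2×[35+1×71] = 2×106 mm, A_gv = 1696, A_nv = 2×(106 − 1.5×29)×8 = 1000 mm²; tension across gage: (74 − 1×29)×8 = 360 mm². R_n = min(0.6×450×1000, 0.6×350×1696) + 1.0×450×360 = min(270, 356.16) + 162 = 432 kN. φR_n = 0.75 × 432 = 324.0 kN.
Governing: min(504.9, 424.4, 574.6, 324.0) = 324.0 kN → block shear.

324.0 kN (block shear governs)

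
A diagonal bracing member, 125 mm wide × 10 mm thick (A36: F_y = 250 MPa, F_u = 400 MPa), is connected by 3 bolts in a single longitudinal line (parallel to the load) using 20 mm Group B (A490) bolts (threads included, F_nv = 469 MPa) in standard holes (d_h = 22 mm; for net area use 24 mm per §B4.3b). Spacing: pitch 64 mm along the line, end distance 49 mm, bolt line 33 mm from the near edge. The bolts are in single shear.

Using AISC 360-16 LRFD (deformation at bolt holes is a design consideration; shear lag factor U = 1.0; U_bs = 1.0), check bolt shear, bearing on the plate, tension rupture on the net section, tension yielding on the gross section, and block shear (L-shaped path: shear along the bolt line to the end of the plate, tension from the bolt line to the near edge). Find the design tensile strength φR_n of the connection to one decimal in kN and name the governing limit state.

Bolt shear: A_b = π(20)²/4 = 314.16 mm². φR_n = 0.75 × 469 × 314.16 × 3 × 1 = 331.5 kN.
Bearing (10 mm plate, F_u = 400 MPa): end bolts L_c = 49 − 22/2 = 38, R_n = min(1.2×38×10×400, 2.4×20×10×400) = 182.4 kN/bolt; interior L_c = 64 − 22 = 42, R_n = 192 kN/bolt. φR_n = 0.75 × (1×182.4 + 2×192) = 424.8 kN.
Tension rupture (net): A_n = (125 − 1×24)×10 = 1010 mm² (U = 1.0, A_e = A_n). φR_n = 0.75 × 400 × 1010 = 303.0 kN.
Tension yield (gross): A_g = 125×10 = 1250 mm². φR_n = 0.90 × 250 × 1250 = 281.3 kN.
Block shear: shear path 1×[49+2×64] = 1×177 mm, A_gv = 1770, A_nv = 1×(177 − 2.5×24)×10 = 1170 mm²; tension to near edge: (33 − 0.5×24)×10 = 210 mm². R_n = min(0.6×400×1170, 0.6×250×1770) + 1.0×400×210 = min(280.8, 265.5) + 84 = 349.5 kN. φR_n = 0.75 × 349.5 = 262.1 kN.
Governing: min(331.5, 424.8, 303.0, 281.3, 262.1) = 262.1 kN → block shear.

262.1 kN (block shear governs)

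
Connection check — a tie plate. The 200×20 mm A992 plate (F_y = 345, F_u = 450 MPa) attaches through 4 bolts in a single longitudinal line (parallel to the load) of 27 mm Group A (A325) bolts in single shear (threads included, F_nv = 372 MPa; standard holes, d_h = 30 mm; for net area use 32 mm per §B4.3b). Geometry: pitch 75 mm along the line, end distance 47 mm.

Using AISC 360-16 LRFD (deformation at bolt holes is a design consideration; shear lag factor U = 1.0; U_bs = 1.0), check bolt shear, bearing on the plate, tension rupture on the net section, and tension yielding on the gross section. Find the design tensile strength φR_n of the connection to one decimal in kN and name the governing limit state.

639.0 kN (bolt shear governs)

Bolt shear: A_b = π(27)²/4 = 572.56 mm². φR_n = 0.75 × 372 × 572.56 × 4 × 1 = 639.0 kN.
Bearing (20 mm plate, F_u = 450 MPa): end bolts L_c = 47 − 30/2 = 32, R_n = min(1.2×32×20×450, 2.4×27×20×450) = 345.6 kN/bolt; interior L_c = 75 − 30 = 45, R_n = 486 kN/bolt. φR_n = 0.75 × (1×345.6 + 3×486) = 1352.7 kN.
Tension rupture (net): A_n = (200 − 1×32)×20 = 3360 mm² (U = 1.0, A_e = A_n). φR_n = 0.75 × 450 × 3360 = 1134.0 kN.
Tension yield (gross): A_g = 200×20 = 4000 mm². φR_n = 0.90 × 345 × 4000 = 1242.0 kN.
Governing: min(639.0, 1352.7, 1134.0, 1242.0) = 639.0 kN → bolt shear.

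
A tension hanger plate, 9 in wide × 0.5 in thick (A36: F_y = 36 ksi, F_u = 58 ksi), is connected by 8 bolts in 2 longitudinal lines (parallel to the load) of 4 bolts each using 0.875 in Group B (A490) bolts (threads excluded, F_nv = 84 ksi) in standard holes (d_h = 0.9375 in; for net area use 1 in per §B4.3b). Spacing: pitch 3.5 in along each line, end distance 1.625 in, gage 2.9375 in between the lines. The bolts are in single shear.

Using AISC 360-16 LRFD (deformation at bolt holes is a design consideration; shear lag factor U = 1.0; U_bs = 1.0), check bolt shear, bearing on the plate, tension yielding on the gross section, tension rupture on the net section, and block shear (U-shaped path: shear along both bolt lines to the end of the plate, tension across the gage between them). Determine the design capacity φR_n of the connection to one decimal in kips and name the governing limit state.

Bolt shear: A_b = π(0.875)²/4 = 0.60132 in². φR_n = 0.75 × 84 × 0.60132 × 8 × 1 = 303.1 kips.
Bearing (0.5 in plate, F_u = 58 ksi): end bolts L_c = 1.625 − 0.9375/2 = 1.15625, R_n = min(1.2×1.15625×0.5×58, 2.4×0.875×0.5×58) = 40.238 kips/bolt; interior L_c = 3.5 − 0.9375 = 2.5625, R_n = 60.9 kips/bolt. φR_n = 0.75 × (2×40.238 + 6×60.9) = 334.4 kips.
Tension yield (gross): A_g = 9×0.5 = 4.5 in². φR_n = 0.90 × 36 × 4.5 = 145.8 kips.
Tension rupture (net): A_n = (9 − 2×1)×0.5 = 3.5 in² (U = 1.0, A_e = A_n). φR_n = 0.75 × 58 × 3.5 = 152.3 kips.
Block shear: shear path 2×[1.625+3×3.5] = 2×12.125 in, A_gv = 12.125, A_nv = 2×(12.125 − 3.5×1)×0.5 = 8.625 in²; tension across gage: (2.9375 − 1×1)×0.5 = 0.96875 in². R_n = min(0.6×58×8.625, 0.6×36×12.125) + 1.0×58×0.96875 = min(300.15, 261.9) + 56.188 = 318.09 kips. φR_n = 0.75 × 318.09 = 238.6 kips.
Governing: min(303.1, 334.4, 145.8, 152.3, 238.6) = 145.8 kips → gross-section yield.

145.8 kips (gross-section yield governs)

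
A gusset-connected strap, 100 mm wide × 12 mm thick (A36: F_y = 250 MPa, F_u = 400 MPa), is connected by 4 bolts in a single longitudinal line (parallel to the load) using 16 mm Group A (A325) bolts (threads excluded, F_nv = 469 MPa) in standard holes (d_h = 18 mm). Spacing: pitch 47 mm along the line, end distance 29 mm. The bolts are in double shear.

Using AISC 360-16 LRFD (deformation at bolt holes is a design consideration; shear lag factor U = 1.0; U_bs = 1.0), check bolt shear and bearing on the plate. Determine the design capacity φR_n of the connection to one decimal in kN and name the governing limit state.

Bolt shear: A_b = π(16)²/4 = 201.06 mm². φR_n = 0.75 × 469 × 201.06 × 4 × 2 = 565.8 kN.
Bearing (12 mm plate, F_u = 400 MPa): end bolts L_c = 29 − 18/2 = 20, R_n = min(1.2×20×12×400, 2.4×16×12×400) = 115.2 kN/bolt; interior L_c = 47 − 18 = 29, R_n = 167.04 kN/bolt. φR_n = 0.75 × (1×115.2 + 3×167.04) = 462.2 kN.
Governing: min(565.8, 462.2) = 462.2 kN → bearing.

462.2 kN (bearing governs)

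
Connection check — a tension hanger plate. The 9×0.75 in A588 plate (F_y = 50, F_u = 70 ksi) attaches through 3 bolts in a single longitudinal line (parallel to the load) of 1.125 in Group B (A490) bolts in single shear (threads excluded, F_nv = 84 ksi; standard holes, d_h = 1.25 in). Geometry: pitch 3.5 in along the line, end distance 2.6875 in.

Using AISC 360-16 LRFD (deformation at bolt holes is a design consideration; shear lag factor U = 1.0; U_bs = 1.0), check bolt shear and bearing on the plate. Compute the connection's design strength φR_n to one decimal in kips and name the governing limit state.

Bolt shear: A_b = π(1.125)²/4 = 0.99402 in². φR_n = 0.75 × 84 × 0.99402 × 3 × 1 = 187.9 kips.
Bearing (0.75 in plate, F_u = 70 ksi): end bolts L_c = 2.6875 − 1.25/2 = 2.0625, R_n = min(1.2×2.0625×0.75×70, 2.4×1.125×0.75×70) = 129.94 kips/bolt; interior L_c = 3.5 − 1.25 = 2.25, R_n = 141.75 kips/bolt. φR_n = 0.75 × (1×129.94 + 2×141.75) = 310.1 kips.
Governing: min(187.9, 310.1) = 187.9 kips → bolt shear.

187.9 kips (bolt shear governs)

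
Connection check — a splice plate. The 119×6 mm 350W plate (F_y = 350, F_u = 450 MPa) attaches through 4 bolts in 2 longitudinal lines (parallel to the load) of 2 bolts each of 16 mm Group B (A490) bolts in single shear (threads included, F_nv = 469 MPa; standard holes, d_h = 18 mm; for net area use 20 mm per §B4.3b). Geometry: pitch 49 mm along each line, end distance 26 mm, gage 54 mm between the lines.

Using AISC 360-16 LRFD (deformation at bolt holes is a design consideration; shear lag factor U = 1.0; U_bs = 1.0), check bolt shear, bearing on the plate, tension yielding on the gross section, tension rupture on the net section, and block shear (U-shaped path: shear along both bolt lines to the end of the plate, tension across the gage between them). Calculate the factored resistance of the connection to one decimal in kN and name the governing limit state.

Bolt shear: A_b = π(16)²/4 = 201.06 mm². φR_n = 0.75 × 469 × 201.06 × 4 × 1 = 282.9 kN.
Bearing (6 mm plate, F_u = 450 MPa): end bolts L_c = 26 − 18/2 = 17, R_n = min(1.2×17×6×450, 2.4×16×6×450) = 55.08 kN/bolt; interior L_c = 49 − 18 = 31, R_n = 100.44 kN/bolt. φR_n = 0.75 × (2×55.08 + 2×100.44) = 233.3 kN.
Tension yield (gross): A_g = 119×6 = 714 mm². φR_n = 0.90 × 350 × 714 = 224.9 kN.
Tension rupture (net): A_n = (119 − 2×20)×6 = 474 mm² (U = 1.0, A_e = A_n). φR_n = 0.75 × 450 × 474 = 160.0 kN.
Block shear: shear path 2×[26+1×49] = 2×75 mm, A_gv = 900, A_nv = 2×(75 − 1.5×20)×6 = 540 mm²; tension across gage: (54 − 1×20)×6 = 204 mm². R_n = min(0.6×450×540, 0.6×350×900) + 1.0×450×204 = min(145.8, 189) + 91.8 = 237.6 kN. φR_n = 0.75 × 237.6 = 178.2 kN.
Governing: min(282.9, 233.3, 224.9, 160.0, 178.2) = 160.0 kN → net-section rupture.

160.0 kN (net-section rupture governs)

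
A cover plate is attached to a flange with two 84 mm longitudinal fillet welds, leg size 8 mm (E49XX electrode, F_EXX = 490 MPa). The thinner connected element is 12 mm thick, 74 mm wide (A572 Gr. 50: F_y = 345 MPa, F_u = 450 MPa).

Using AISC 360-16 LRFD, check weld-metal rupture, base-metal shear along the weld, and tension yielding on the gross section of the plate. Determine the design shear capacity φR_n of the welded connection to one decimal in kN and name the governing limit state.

Weld metal: throat = 0.707×8 = 5.656 mm, L = 2×84 = 168 mm. φR_n = 0.75 × 0.6 × 490 × 5.656 × 168 = 209.5 kN.
Base metal shear (12 mm plate): yield φR_n = 1.0×0.6×345×12×168 = 417.3 kN; rupture φR_n = 0.75×0.6×450×12×168 = 408.2 kN; take 408.2 kN (rupture).
Tension yield (gross): A_g = 74×12 = 888 mm². φR_n = 0.90 × 345 × 888 = 275.7 kN.
Governing: min(209.5, 408.2, 275.7) = 209.5 kN → weld metal.

209.5 kN (weld metal governs)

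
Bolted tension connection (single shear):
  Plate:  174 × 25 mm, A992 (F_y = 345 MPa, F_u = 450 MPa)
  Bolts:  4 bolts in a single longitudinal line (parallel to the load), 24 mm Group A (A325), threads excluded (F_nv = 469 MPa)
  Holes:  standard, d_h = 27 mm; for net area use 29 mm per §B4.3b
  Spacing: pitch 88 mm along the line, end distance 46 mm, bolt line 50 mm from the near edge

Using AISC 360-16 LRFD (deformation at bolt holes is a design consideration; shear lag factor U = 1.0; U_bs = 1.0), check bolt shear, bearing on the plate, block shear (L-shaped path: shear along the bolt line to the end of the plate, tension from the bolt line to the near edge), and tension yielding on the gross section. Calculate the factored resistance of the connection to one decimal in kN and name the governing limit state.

636.5 kN (bolt shear governs)

Bolt shear: A_b = π(24)²/4 = 452.39 mm². φR_n = 0.75 × 469 × 452.39 × 4 × 1 = 636.5 kN.
Bearing (25 mm plate, F_u = 450 MPa): end bolts L_c = 46 − 27/2 = 32.5, R_n = min(1.2×32.5×25×450, 2.4×24×25×450) = 438.75 kN/bolt; interior L_c = 88 − 27 = 61, R_n = 648 kN/bolt. φR_n = 0.75 × (1×438.75 + 3×648) = 1787.1 kN.
Block shear: shear path 1×[46+3×88] = 1×310 mm, A_gv = 7750, A_nv = 1×(310 − 3.5×29)×25 = 5212.5 mm²; tension to near edge: (50 − 0.5×29)×25 = 887.5 mm². R_n = min(0.6×450×5212.5, 0.6×345×7750) + 1.0×450×887.5 = min(1407.4, 1604.3) + 399.38 = 1806.8 kN. φR_n = 0.75 × 1806.8 = 1355.1 kN.
Tension yield (gross): A_g = 174×25 = 4350 mm². φR_n = 0.90 × 345 × 4350 = 1350.7 kN.
Governing: min(636.5, 1787.1, 1355.1, 1350.7) = 636.5 kN → bolt shear.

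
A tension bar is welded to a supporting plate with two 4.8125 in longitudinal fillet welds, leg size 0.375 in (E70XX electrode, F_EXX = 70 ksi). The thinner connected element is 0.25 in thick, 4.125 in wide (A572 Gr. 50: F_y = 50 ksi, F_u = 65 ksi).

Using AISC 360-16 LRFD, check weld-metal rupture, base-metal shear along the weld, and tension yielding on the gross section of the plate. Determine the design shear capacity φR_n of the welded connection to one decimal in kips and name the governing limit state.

Weld metal: throat = 0.707×0.375 = 0.26513 in, L = 2×4.8125 = 9.625 in. φR_n = 0.75 × 0.6 × 70 × 0.26513 × 9.625 = 80.4 kips.
Base metal shear (0.25 in plate): yield φR_n = 1.0×0.6×50×0.25×9.625 = 72.2 kips; rupture φR_n = 0.75×0.6×65×0.25×9.625 = 70.4 kips; take 70.4 kips (rupture).
Tension yield (gross): A_g = 4.125×0.25 = 1.0313 in². φR_n = 0.90 × 50 × 1.0313 = 46.4 kips.
Governing: min(80.4, 70.4, 46.4) = 46.4 kips → gross-section yield.

46.4 kips (gross-section yield governs)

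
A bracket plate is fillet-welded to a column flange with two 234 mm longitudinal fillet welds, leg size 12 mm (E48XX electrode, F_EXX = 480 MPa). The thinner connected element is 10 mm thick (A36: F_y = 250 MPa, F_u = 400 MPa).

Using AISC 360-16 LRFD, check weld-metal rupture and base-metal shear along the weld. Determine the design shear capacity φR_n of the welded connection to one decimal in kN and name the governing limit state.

Weld metal: throat = 0.707×12 = 8.484 mm, L = 2×234 = 468 mm. φR_n = 0.75 × 0.6 × 480 × 8.484 × 468 = 857.6 kN.
Base metal shear (10 mm plate): yield φR_n = 1.0×0.6×250×10×468 = 702.0 kN; rupture φR_n = 0.75×0.6×400×10×468 = 842.4 kN; take 702.0 kN (yield).
Governing: min(857.6, 702.0) = 702.0 kN → base-metal shear.

702.0 kN (base-metal shear governs)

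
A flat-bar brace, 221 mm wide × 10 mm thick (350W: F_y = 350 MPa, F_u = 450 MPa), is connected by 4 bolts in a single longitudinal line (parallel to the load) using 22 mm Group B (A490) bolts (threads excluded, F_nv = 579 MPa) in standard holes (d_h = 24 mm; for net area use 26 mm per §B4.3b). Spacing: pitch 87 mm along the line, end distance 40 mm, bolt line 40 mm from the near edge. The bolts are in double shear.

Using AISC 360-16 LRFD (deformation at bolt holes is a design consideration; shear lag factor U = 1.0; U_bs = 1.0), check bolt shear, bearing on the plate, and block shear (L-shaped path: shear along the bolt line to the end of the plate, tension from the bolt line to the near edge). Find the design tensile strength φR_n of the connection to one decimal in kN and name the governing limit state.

516.4 kN (block shear governs)

Bolt shear: A_b = π(22)²/4 = 380.13 mm². φR_n = 0.75 × 579 × 380.13 × 4 × 2 = 1320.6 kN.
Bearing (10 mm plate, F_u = 450 MPa): end bolts L_c = 40 − 24/2 = 28, R_n = min(1.2×28×10×450, 2.4×22×10×450) = 151.2 kN/bolt; interior L_c = 87 − 24 = 63, R_n = 237.6 kN/bolt. φR_n = 0.75 × (1×151.2 + 3×237.6) = 648.0 kN.
Block shear: shear path 1×[40+3×87] = 1×301 mm, A_gv = 3010, A_nv = 1×(301 − 3.5×26)×10 = 2100 mm²; tension to near edge: (40 − 0.5×26)×10 = 270 mm². R_n = min(0.6×450×2100, 0.6×350×3010) + 1.0×450×270 = min(567, 632.1) + 121.5 = 688.5 kN. φR_n = 0.75 × 688.5 = 516.4 kN.
Governing: min(1320.6, 648.0, 516.4) = 516.4 kN → block shear.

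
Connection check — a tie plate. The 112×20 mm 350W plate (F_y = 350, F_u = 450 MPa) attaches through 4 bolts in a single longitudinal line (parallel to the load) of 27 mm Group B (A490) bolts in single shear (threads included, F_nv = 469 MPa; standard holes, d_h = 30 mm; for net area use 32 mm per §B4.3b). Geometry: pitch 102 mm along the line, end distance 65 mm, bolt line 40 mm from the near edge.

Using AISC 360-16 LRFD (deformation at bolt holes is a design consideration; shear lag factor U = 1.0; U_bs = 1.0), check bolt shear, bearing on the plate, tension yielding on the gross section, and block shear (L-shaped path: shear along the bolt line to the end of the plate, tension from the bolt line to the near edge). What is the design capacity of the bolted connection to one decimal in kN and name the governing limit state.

705.6 kN (gross-section yield governs)

Bolt shear: A_b = π(27)²/4 = 572.56 mm². φR_n = 0.75 × 469 × 572.56 × 4 × 1 = 805.6 kN.
Bearing (20 mm plate, F_u = 450 MPa): end bolts L_c = 65 − 30/2 = 50, R_n = min(1.2×50×20×450, 2.4×27×20×450) = 540 kN/bolt; interior L_c = 102 − 30 = 72, R_n = 583.2 kN/bolt. φR_n = 0.75 × (1×540 + 3×583.2) = 1717.2 kN.
Tension yield (gross): A_g = 112×20 = 2240 mm². φR_n = 0.90 × 350 × 2240 = 705.6 kN.
Block shear: shear path 1×[65+3×102] = 1×371 mm, A_gv = 7420, A_nv = 1×(371 − 3.5×32)×20 = 5180 mm²; tension to near edge: (40 − 0.5×32)×20 = 480 mm². R_n = min(0.6×450×5180, 0.6×350×7420) + 1.0×450×480 = min(1398.6, 1558.2) + 216 = 1614.6 kN. φR_n = 0.75 × 1614.6 = 1211.0 kN.
Governing: min(805.6, 1717.2, 705.6, 1211.0) = 705.6 kN → gross-section yield.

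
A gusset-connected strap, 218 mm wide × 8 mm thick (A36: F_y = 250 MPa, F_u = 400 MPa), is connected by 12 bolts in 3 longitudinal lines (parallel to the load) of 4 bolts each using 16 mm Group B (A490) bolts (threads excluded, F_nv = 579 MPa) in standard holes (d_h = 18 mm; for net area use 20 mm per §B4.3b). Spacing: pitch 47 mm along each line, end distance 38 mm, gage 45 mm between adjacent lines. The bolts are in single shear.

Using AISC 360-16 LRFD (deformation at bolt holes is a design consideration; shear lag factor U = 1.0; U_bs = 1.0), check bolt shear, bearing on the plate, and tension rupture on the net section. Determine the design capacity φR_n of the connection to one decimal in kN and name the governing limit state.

Bolt shear: A_b = π(16)²/4 = 201.06 mm². φR_n = 0.75 × 579 × 201.06 × 12 × 1 = 1047.7 kN.
Bearing (8 mm plate, F_u = 400 MPa): end bolts L_c = 38 − 18/2 = 29, R_n = min(1.2×29×8×400, 2.4×16×8×400) = 111.36 kN/bolt; interior L_c = 47 − 18 = 29, R_n = 111.36 kN/bolt. φR_n = 0.75 × (3×111.36 + 9×111.36) = 1002.2 kN.
Tension rupture (net): A_n = (218 − 3×20)×8 = 1264 mm² (U = 1.0, A_e = A_n). φR_n = 0.75 × 400 × 1264 = 379.2 kN.
Governing: min(1047.7, 1002.2, 379.2) = 379.2 kN → net-section rupture.

379.2 kN (net-section rupture governs)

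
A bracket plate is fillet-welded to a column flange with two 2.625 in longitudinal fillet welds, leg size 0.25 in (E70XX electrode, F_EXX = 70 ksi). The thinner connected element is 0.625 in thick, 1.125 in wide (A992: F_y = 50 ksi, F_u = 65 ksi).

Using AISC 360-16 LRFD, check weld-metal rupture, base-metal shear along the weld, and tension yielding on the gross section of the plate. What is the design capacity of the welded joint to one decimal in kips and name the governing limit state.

29.2 kips (weld metal governs)

Weld metal: throat = 0.707×0.25 = 0.17675 in, L = 2×2.625 = 5.25 in. φR_n = 0.75 × 0.6 × 70 × 0.17675 × 5.25 = 29.2 kips.
Base metal shear (0.625 in plate): yield φR_n = 1.0×0.6×50×0.625×5.25 = 98.4 kips; rupture φR_n = 0.75×0.6×65×0.625×5.25 = 96.0 kips; take 96.0 kips (rupture).
Tension yield (gross): A_g = 1.125×0.625 = 0.70313 in². φR_n = 0.90 × 50 × 0.70313 = 31.6 kips.
Governing: min(29.2, 96.0, 31.6) = 29.2 kips → weld metal.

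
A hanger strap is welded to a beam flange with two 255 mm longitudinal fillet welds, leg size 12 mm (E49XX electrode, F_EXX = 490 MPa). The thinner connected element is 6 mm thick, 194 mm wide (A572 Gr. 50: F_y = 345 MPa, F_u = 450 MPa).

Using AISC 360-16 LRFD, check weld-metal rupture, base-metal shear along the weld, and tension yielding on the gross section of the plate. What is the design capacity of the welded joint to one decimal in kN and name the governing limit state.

Weld metal: throat = 0.707×12 = 8.484 mm, L = 2×255 = 510 mm. φR_n = 0.75 × 0.6 × 490 × 8.484 × 510 = 954.1 kN.
Base metal shear (6 mm plate): yield φR_n = 1.0×0.6×345×6×510 = 633.4 kN; rupture φR_n = 0.75×0.6×450×6×510 = 619.7 kN; take 619.7 kN (rupture).
Tension yield (gross): A_g = 194×6 = 1164 mm². φR_n = 0.90 × 345 × 1164 = 361.4 kN.
Governing: min(954.1, 619.7, 361.4) = 361.4 kN → gross-section yield.

361.4 kN (gross-section yield governs)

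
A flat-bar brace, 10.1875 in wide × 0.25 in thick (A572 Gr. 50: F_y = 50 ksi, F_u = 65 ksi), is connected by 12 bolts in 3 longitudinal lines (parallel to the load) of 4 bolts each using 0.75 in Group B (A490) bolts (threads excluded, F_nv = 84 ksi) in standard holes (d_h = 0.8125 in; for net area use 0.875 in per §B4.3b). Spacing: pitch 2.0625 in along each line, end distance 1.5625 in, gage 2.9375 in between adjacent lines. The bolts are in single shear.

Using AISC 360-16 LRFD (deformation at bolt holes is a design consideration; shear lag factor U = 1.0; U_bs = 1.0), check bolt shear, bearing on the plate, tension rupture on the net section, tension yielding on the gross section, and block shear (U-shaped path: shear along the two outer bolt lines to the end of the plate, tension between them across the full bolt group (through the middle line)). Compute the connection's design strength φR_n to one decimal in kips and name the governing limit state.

Bolt shear: A_b = π(0.75)²/4 = 0.44179 in². φR_n = 0.75 × 84 × 0.44179 × 12 × 1 = 334.0 kips.
Bearing (0.25 in plate, F_u = 65 ksi): end bolts L_c = 1.5625 − 0.8125/2 = 1.15625, R_n = min(1.2×1.15625×0.25×65, 2.4×0.75×0.25×65) = 22.547 kips/bolt; interior L_c = 2.0625 − 0.8125 = 1.25, R_n = 24.375 kips/bolt. φR_n = 0.75 × (3×22.547 + 9×24.375) = 215.3 kips.
Tension rupture (net): A_n = (10.1875 − 3×0.875)×0.25 = 1.8906 in² (U = 1.0, A_e = A_n). φR_n = 0.75 × 65 × 1.8906 = 92.2 kips.
Tension yield (gross): A_g = 10.1875×0.25 = 2.5469 in². φR_n = 0.90 × 50 × 2.5469 = 114.6 kips.
Block shear: shear path 2×[1.5625+3×2.0625] = 2×7.75 in, A_gv = 3.875, A_nv = 2×(7.75 − 3.5×0.875)×0.25 = 2.3438 in²; tension across gage: (5.875 − 2×0.875)×0.25 = 1.0313 in². R_n = min(0.6×65×2.3438, 0.6×50×3.875) + 1.0×65×1.0313 = min(91.408, 116.25) + 67.035 = 158.44 kips. φR_n = 0.75 × 158.44 = 118.8 kips.
Governing: min(334.0, 215.3, 92.2, 114.6, 118.8) = 92.2 kips → net-section rupture.

92.2 kips (net-section rupture governs)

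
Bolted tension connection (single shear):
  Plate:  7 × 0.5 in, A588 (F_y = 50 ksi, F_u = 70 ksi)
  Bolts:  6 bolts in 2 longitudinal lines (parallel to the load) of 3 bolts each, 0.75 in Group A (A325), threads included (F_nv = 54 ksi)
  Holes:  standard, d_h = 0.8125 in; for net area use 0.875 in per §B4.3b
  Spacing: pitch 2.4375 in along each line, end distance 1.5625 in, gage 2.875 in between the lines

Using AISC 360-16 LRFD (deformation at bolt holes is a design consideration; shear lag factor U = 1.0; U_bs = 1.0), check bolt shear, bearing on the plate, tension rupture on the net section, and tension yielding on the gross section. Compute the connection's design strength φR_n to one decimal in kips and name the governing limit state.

Bolt shear: A_b = π(0.75)²/4 = 0.44179 in². φR_n = 0.75 × 54 × 0.44179 × 6 × 1 = 107.4 kips.
Bearing (0.5 in plate, F_u = 70 ksi): end bolts L_c = 1.5625 − 0.8125/2 = 1.15625, R_n = min(1.2×1.15625×0.5×70, 2.4×0.75×0.5×70) = 48.563 kips/bolt; interior L_c = 2.4375 − 0.8125 = 1.625, R_n = 63 kips/bolt. φR_n = 0.75 × (2×48.563 + 4×63) = 261.8 kips.
Tension rupture (net): A_n = (7 − 2×0.875)×0.5 = 2.625 in² (U = 1.0, A_e = A_n). φR_n = 0.75 × 70 × 2.625 = 137.8 kips.
Tension yield (gross): A_g = 7×0.5 = 3.5 in². φR_n = 0.90 × 50 × 3.5 = 157.5 kips.
Governing: min(107.4, 261.8, 137.8, 157.5) = 107.4 kips → bolt shear.

107.4 kips (bolt shear governs)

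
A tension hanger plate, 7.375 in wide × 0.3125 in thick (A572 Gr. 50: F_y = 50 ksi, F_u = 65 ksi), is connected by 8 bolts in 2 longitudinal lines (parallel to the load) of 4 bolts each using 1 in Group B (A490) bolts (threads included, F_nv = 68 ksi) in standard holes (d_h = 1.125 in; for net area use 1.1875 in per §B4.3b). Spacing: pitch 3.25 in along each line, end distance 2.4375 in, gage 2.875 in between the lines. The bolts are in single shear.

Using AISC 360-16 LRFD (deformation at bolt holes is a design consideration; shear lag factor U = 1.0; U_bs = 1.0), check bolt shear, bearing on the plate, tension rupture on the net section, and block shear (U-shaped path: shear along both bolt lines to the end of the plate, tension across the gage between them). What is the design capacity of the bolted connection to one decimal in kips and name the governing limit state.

Bolt shear: A_b = π(1)²/4 = 0.7854 in². φR_n = 0.75 × 68 × 0.7854 × 8 × 1 = 320.4 kips.
Bearing (0.3125 in plate, F_u = 65 ksi): end bolts L_c = 2.4375 − 1.125/2 = 1.875, R_n = min(1.2×1.875×0.3125×65, 2.4×1×0.3125×65) = 45.703 kips/bolt; interior L_c = 3.25 − 1.125 = 2.125, R_n = 48.75 kips/bolt. φR_n = 0.75 × (2×45.703 + 6×48.75) = 287.9 kips.
Tension rupture (net): A_n = (7.375 − 2×1.1875)×0.3125 = 1.5625 in² (U = 1.0, A_e = A_n). φR_n = 0.75 × 65 × 1.5625 = 76.2 kips.
Block shear: shear path 2×[2.4375+3×3.25] = 2×12.1875 in, A_gv = 7.6172, A_nv = 2×(12.1875 − 3.5×1.1875)×0.3125 = 5.0195 in²; tension across gage: (2.875 − 1×1.1875)×0.3125 = 0.52734 in². R_n = min(0.6×65×5.0195, 0.6×50×7.6172) + 1.0×65×0.52734 = min(195.76, 228.52) + 34.277 = 230.04 kips. φR_n = 0.75 × 230.04 = 172.5 kips.
Governing: min(320.4, 287.9, 76.2, 172.5) = 76.2 kips → net-section rupture.

76.2 kips (net-section rupture governs)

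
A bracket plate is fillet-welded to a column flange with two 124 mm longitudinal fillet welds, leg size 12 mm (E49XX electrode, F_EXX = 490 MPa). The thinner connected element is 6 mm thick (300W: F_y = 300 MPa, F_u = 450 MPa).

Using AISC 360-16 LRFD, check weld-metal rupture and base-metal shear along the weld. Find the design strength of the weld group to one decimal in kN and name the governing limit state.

Weld metal: throat = 0.707×12 = 8.484 mm, L = 2×124 = 248 mm. φR_n = 0.75 × 0.6 × 490 × 8.484 × 248 = 463.9 kN.
Base metal shear (6 mm plate): yield φR_n = 1.0×0.6×300×6×248 = 267.8 kN; rupture φR_n = 0.75×0.6×450×6×248 = 301.3 kN; take 267.8 kN (yield).
Governing: min(463.9, 267.8) = 267.8 kN → base-metal shear.

267.8 kN (base-metal shear governs)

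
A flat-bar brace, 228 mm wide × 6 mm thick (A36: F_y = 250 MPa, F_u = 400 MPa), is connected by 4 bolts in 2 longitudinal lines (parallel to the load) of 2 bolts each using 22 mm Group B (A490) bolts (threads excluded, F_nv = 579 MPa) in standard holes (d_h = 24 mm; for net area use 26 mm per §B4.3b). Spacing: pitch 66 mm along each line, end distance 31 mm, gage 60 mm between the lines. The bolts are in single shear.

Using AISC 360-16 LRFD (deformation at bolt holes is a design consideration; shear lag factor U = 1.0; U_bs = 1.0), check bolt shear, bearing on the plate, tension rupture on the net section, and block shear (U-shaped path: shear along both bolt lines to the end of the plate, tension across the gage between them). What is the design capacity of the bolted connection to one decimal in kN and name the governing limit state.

Bolt shear: A_b = π(22)²/4 = 380.13 mm². φR_n = 0.75 × 579 × 380.13 × 4 × 1 = 660.3 kN.
Bearing (6 mm plate, F_u = 400 MPa): end bolts L_c = 31 − 24/2 = 19, R_n = min(1.2×19×6×400, 2.4×22×6×400) = 54.72 kN/bolt; interior L_c = 66 − 24 = 42, R_n = 120.96 kN/bolt. φR_n = 0.75 × (2×54.72 + 2×120.96) = 263.5 kN.
Tension rupture (net): A_n = (228 − 2×26)×6 = 1056 mm² (U = 1.0, A_e = A_n). φR_n = 0.75 × 400 × 1056 = 316.8 kN.
Block shear: shear path 2×[31+1×66] = 2×97 mm, A_gv = 1164, A_nv = 2×(97 − 1.5×26)×6 = 696 mm²; tension across gage: (60 − 1×26)×6 = 204 mm². R_n = min(0.6×400×696, 0.6×250×1164) + 1.0×400×204 = min(167.04, 174.6) + 81.6 = 248.64 kN. φR_n = 0.75 × 248.64 = 186.5 kN.
Governing: min(660.3, 263.5, 316.8, 186.5) = 186.5 kN → block shear.

186.5 kN (block shear governs)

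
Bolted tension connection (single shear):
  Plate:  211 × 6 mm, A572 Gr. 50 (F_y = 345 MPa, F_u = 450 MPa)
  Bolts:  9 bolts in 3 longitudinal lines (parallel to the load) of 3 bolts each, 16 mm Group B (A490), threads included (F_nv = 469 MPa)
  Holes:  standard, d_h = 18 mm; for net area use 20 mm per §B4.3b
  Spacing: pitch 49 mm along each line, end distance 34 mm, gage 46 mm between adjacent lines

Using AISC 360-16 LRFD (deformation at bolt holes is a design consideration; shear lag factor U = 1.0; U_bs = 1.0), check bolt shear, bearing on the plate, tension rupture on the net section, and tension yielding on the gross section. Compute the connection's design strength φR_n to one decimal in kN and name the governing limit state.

305.8 kN (net-section rupture governs)

Bolt shear: A_b = π(16)²/4 = 201.06 mm². φR_n = 0.75 × 469 × 201.06 × 9 × 1 = 636.5 kN.
Bearing (6 mm plate, F_u = 450 MPa): end bolts L_c = 34 − 18/2 = 25, R_n = min(1.2×25×6×450, 2.4×16×6×450) = 81 kN/bolt; interior L_c = 49 − 18 = 31, R_n = 100.44 kN/bolt. φR_n = 0.75 × (3×81 + 6×100.44) = 634.2 kN.
Tension rupture (net): A_n = (211 − 3×20)×6 = 906 mm² (U = 1.0, A_e = A_n). φR_n = 0.75 × 450 × 906 = 305.8 kN.
Tension yield (gross): A_g = 211×6 = 1266 mm². φR_n = 0.90 × 345 × 1266 = 393.1 kN.
Governing: min(636.5, 634.2, 305.8, 393.1) = 305.8 kN → net-section rupture.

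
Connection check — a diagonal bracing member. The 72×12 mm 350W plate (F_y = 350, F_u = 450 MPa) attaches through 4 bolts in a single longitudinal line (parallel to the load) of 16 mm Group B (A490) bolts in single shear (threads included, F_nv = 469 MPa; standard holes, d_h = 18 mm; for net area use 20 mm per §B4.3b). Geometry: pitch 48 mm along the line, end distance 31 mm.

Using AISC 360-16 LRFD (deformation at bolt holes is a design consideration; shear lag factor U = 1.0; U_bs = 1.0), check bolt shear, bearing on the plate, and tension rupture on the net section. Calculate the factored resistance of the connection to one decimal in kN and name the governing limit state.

210.6 kN (net-section rupture governs)

Bolt shear: A_b = π(16)²/4 = 201.06 mm². φR_n = 0.75 × 469 × 201.06 × 4 × 1 = 282.9 kN.
Bearing (12 mm plate, F_u = 450 MPa): end bolts L_c = 31 − 18/2 = 22, R_n = min(1.2×22×12×450, 2.4×16×12×450) = 142.56 kN/bolt; interior L_c = 48 − 18 = 30, R_n = 194.4 kN/bolt. φR_n = 0.75 × (1×142.56 + 3×194.4) = 544.3 kN.
Tension rupture (net): A_n = (72 − 1×20)×12 = 624 mm² (U = 1.0, A_e = A_n). φR_n = 0.75 × 450 × 624 = 210.6 kN.
Governing: min(282.9, 544.3, 210.6) = 210.6 kN → net-section rupture.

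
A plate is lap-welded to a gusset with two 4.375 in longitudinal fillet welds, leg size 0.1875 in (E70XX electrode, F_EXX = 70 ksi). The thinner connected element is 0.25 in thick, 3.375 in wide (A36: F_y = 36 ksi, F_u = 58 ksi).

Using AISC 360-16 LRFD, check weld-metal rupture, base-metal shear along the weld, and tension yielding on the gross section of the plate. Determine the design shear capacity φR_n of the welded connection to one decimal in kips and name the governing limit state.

27.3 kips (gross-section yield governs)

Weld metal: throat = 0.707×0.1875 = 0.13256 in, L = 2×4.375 = 8.75 in. φR_n = 0.75 × 0.6 × 70 × 0.13256 × 8.75 = 36.5 kips.
Base metal shear (0.25 in plate): yield φR_n = 1.0×0.6×36×0.25×8.75 = 47.3 kips; rupture φR_n = 0.75×0.6×58×0.25×8.75 = 57.1 kips; take 47.3 kips (yield).
Tension yield (gross): A_g = 3.375×0.25 = 0.84375 in². φR_n = 0.90 × 36 × 0.84375 = 27.3 kips.
Governing: min(36.5, 47.3, 27.3) = 27.3 kips → gross-section yield.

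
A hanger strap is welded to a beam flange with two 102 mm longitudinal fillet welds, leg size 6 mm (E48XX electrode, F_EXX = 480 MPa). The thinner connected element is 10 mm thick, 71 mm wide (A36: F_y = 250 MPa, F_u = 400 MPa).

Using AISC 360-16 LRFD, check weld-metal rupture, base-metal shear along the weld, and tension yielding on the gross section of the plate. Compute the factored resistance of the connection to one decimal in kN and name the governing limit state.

159.8 kN (gross-section yield governs)

Weld metal: throat = 0.707×6 = 4.242 mm, L = 2×102 = 204 mm. φR_n = 0.75 × 0.6 × 480 × 4.242 × 204 = 186.9 kN.
Base metal shear (10 mm plate): yield φR_n = 1.0×0.6×250×10×204 = 306.0 kN; rupture φR_n = 0.75×0.6×400×10×204 = 367.2 kN; take 306.0 kN (yield).
Tension yield (gross): A_g = 71×10 = 710 mm². φR_n = 0.90 × 250 × 710 = 159.8 kN.
Governing: min(186.9, 306.0, 159.8) = 159.8 kN → gross-section yield.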